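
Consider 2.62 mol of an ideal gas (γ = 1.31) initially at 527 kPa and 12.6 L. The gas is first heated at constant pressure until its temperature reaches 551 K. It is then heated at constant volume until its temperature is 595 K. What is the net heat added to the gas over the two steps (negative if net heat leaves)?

25800 J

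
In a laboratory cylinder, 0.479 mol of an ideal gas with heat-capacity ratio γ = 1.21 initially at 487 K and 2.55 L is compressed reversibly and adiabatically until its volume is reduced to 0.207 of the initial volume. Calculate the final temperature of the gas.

678 K

P₁ = nRT₁/V₁ = 0.479×8.314×487/2.55 = 761 kPa.
Adiabatic: TV^(γ−1) = const ⇒ T₂ = 487×(4.83)^0.210 = 678 K; PV^γ = const ⇒ P₂ = 5110 kPa.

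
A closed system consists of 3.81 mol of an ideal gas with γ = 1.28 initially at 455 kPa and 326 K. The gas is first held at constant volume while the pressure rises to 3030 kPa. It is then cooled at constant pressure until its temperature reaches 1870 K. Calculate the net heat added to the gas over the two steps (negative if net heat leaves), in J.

165000 J

V₁ = nRT₁/P₁ = 3.81×8.314×326/455 = 22.7 L.
Step 1 — Isochoric: V stays 22.7 L; P/T = const ⇒ T₂ = 2170 K, P₂ = 3030 kPa.
W = 0 (no volume change).
ΔU = nCvΔT = 3.81×29.7×(2170−326) = 209000 J.
Q = ΔU = 209000 J.
State after step 1: P = 3030 kPa, V = 22.7 L, T = 2170 K.
Step 2 — Isobaric: P stays 3030 kPa; V/T = const ⇒ T₂ = 1870 K, V₂ = 19.5 L.
W = PΔV = 3030×(19.5−22.7) kPa·L = -9530 J.
ΔU = nCvΔT = 3.81×29.7×(1870−2170) = -34000 J.
Q = ΔU + W = nCpΔT = -43600 J.
Net over both steps: W = -9530 J, Q = 165000 J, ΔU = 175000 J.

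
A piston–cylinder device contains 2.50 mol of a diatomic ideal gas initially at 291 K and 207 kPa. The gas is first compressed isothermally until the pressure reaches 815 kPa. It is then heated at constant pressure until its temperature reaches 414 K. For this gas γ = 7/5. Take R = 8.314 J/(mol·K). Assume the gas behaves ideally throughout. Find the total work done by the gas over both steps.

-5730 J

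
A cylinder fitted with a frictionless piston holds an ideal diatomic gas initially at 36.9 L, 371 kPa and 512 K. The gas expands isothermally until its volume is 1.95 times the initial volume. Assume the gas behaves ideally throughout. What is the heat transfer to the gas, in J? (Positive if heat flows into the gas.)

9140 J

n = P₁V₁/(RT₁) = 371×36.9/(8.314×512) = 3.22 mol.
Isothermal: T stays 512 K; PV = const ⇒ V₂ = 72.0 L, P₂ = 190 kPa.
ΔU = 0 (ideal gas, T constant).
W = nRT ln(V₂/V₁) = 3.22×8.314×512×ln(1.95) = 9140 J.
Q = ΔU + W = 9140 J.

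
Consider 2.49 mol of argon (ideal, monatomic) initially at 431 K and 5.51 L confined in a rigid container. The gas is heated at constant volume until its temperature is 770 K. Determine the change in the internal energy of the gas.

10500 J

P₁ = nRT₁/V₁ = 2.49×8.314×431/5.51 = 1620 kPa.
Isochoric: V stays 5.51 L; P/T = const ⇒ T₂ = 770 K, P₂ = 2890 kPa.
For an ideal gas ΔU = nCvΔT with Cv = (3/2)R = 12.5 J/(mol·K).
ΔU = 2.49×12.5×(770−431) = 10500 J.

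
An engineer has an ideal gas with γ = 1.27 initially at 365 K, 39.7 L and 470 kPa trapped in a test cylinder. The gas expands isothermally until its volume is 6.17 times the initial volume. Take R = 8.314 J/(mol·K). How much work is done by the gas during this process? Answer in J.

34000 J

n = P₁V₁/(RT₁) = 470×39.7/(8.314×365) = 6.15 mol.
Isothermal: T stays 365 K; PV = const ⇒ V₂ = 245 L, P₂ = 76.2 kPa.
W = nRT ln(V₂/V₁) = 6.15×8.314×365×ln(6.17) = 34000 J.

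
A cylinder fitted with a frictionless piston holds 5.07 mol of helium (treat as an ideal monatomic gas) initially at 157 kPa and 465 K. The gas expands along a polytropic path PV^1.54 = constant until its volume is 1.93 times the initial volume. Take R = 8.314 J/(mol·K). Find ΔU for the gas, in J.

-8790 J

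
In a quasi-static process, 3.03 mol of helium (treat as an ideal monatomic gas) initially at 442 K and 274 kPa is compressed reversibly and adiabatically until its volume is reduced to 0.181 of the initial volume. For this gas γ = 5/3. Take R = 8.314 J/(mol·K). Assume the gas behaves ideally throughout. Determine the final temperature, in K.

1380 K

V₁ = nRT₁/P₁ = 3.03×8.314×442/274 = 40.6 L.
Adiabatic: TV^(γ−1) = const ⇒ T₂ = 442×(5.52)^0.667 = 1380 K; PV^γ = const ⇒ P₂ = 4730 kPa.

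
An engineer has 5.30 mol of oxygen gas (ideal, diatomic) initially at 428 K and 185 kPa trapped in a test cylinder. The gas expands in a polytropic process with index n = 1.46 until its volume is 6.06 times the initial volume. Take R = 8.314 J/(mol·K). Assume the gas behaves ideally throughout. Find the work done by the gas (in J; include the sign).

V₁ = nRT₁/P₁ = 5.30×8.314×428/185 = 102 L.
Polytropic n=1.46: T₂ = T₁(V₁/V₂)^(n−1) = 428×(0.165)^0.46 = 187 K; P₂ = P₁(V₁/V₂)^n = 13.3 kPa.
W = (P₁V₁−P₂V₂)/(n−1) = (185×102−13.3×618)/0.46 = 23100 J.

23100 J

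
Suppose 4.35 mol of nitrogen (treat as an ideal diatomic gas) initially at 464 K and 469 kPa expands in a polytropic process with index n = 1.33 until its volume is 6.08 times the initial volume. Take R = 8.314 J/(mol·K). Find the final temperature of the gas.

256 K

V₁ = nRT₁/P₁ = 4.35×8.314×464/469 = 35.8 L.
Polytropic n=1.33: T₂ = T₁(V₁/V₂)^(n−1) = 464×(0.164)^0.33 = 256 K; P₂ = P₁(V₁/V₂)^n = 42.5 kPa.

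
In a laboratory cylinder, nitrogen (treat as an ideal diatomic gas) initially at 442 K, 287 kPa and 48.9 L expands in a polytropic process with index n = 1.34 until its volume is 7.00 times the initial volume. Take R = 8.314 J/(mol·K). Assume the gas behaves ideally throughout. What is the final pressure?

21.2 kPa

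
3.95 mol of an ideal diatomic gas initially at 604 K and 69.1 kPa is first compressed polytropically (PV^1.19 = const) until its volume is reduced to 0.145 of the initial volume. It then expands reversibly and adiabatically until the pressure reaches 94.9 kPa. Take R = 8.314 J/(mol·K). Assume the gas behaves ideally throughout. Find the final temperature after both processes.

495 K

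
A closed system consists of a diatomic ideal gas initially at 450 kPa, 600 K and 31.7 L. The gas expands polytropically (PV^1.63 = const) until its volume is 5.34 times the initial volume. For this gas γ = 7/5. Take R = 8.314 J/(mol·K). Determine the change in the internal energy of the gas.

-23200 J

n = P₁V₁/(RT₁) = 450×31.7/(8.314×600) = 2.86 mol.
Polytropic n=1.63: T₂ = T₁(V₁/V₂)^(n−1) = 600×(0.187)^0.63 = 209 K; P₂ = P₁(V₁/V₂)^n = 29.3 kPa.
For an ideal gas ΔU = nCvΔT with Cv = (5/2)R = 20.8 J/(mol·K).
ΔU = 2.86×20.8×(209−600) = -23200 J.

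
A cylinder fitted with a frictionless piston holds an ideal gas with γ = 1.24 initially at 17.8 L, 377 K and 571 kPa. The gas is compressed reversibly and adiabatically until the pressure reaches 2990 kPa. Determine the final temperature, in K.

Adiabatic: T₂/T₁ = (P₂/P₁)^((γ−1)/γ) ⇒ T₂ = 377×(5.24)^0.194 = 519 K; V₂ = 4.68 L.

519 K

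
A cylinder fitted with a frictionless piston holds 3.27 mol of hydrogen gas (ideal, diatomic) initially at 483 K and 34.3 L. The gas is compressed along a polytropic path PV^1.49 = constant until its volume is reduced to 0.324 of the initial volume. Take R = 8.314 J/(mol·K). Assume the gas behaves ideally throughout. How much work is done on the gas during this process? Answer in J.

19800 J

P₁ = nRT₁/V₁ = 3.27×8.314×483/34.3 = 383 kPa.
Polytropic n=1.49: T₂ = T₁(V₁/V₂)^(n−1) = 483×(3.09)^0.49 = 839 K; P₂ = P₁(V₁/V₂)^n = 2050 kPa.
W = (P₁V₁−P₂V₂)/(n−1) = (383×34.3−2050×11.1)/0.49 = -19800 J.
Work done on the gas = −W_by = 19800 J.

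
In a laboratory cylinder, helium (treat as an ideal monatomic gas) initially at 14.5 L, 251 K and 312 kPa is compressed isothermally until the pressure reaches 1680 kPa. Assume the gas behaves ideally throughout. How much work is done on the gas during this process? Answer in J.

7620 J

n = P₁V₁/(RT₁) = 312×14.5/(8.314×251) = 2.17 mol.
Isothermal: T stays 251 K; PV = const ⇒ V₂ = 2.69 L, P₂ = 1680 kPa.
W = nRT ln(V₂/V₁) = 2.17×8.314×251×ln(0.186) = -7620 J.
Work done on the gas = −W_by = 7620 J.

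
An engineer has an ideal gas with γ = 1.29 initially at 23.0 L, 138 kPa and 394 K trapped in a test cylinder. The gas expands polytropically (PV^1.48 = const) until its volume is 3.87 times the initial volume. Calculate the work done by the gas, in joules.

n = P₁V₁/(RT₁) = 138×23.0/(8.314×394) = 0.969 mol.
Polytropic n=1.48: T₂ = T₁(V₁/V₂)^(n−1) = 394×(0.258)^0.48 = 206 K; P₂ = P₁(V₁/V₂)^n = 18.6 kPa.
W = (P₁V₁−P₂V₂)/(n−1) = (138×23.0−18.6×89.0)/0.48 = 3160 J.

3160 J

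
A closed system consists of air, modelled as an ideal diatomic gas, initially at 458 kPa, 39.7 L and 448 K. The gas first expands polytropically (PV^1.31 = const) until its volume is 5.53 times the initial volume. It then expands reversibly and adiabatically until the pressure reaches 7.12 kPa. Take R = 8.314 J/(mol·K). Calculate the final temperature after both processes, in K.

152 K

n = P₁V₁/(RT₁) = 458×39.7/(8.314×448) = 4.88 mol.
Step 1 — Polytropic n=1.31: T₂ = T₁(V₁/V₂)^(n−1) = 448×(0.181)^0.31 = 264 K; P₂ = P₁(V₁/V₂)^n = 48.7 kPa.
W = (P₁V₁−P₂V₂)/(n−1) = (458×39.7−48.7×220)/0.31 = 24100 J.
ΔU = nCvΔT = 4.88×20.8×(264−448) = -18700 J.
Q = ΔU + W = 5430 J.
State after step 1: P = 48.7 kPa, V = 220 L, T = 264 K.
Step 2 — Adiabatic: T₂/T₁ = (P₂/P₁)^((γ−1)/γ) ⇒ T₂ = 264×(0.146)^0.286 = 152 K; V₂ = 867 L.
ΔU = nCvΔT = 4.88×20.8×(152−264) = -11300 J.
Q = 0 for an adiabatic process, so W = −ΔU = 11300 J.
Net over both steps: W = 35400 J, Q = 5430 J, ΔU = -30000 J.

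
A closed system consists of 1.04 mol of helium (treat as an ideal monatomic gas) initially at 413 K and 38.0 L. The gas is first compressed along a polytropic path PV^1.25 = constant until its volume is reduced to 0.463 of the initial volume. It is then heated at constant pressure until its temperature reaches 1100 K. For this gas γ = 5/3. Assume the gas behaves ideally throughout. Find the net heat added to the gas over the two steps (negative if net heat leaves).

P₁ = nRT₁/V₁ = 1.04×8.314×413/38.0 = 94.0 kPa.
Step 1 — Polytropic n=1.25: T₂ = T₁(V₁/V₂)^(n−1) = 413×(2.16)^0.25 = 501 K; P₂ = P₁(V₁/V₂)^n = 246 kPa.
W = (P₁V₁−P₂V₂)/(n−1) = (94.0×38.0−246×17.6)/0.25 = -3030 J.
ΔU = nCvΔT = 1.04×12.5×(501−413) = 1140 J.
Q = ΔU + W = -1900 J.
State after step 1: P = 246 kPa, V = 17.6 L, T = 501 K.
Step 2 — Isobaric: P stays 246 kPa; V/T = const ⇒ T₂ = 1100 K, V₂ = 38.7 L.
W = PΔV = 246×(38.7−17.6) kPa·L = 5180 J.
ΔU = nCvΔT = 1.04×12.5×(1100−501) = 7770 J.
Q = ΔU + W = nCpΔT = 13000 J.
Net over both steps: W = 2150 J, Q = 11100 J, ΔU = 8910 J.

11100 J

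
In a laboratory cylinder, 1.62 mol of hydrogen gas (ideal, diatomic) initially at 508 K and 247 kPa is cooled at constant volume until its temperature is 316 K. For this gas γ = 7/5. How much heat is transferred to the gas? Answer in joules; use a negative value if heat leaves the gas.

-6460 J

V₁ = nRT₁/P₁ = 1.62×8.314×508/247 = 27.7 L.
Isochoric: V stays 27.7 L; P/T = const ⇒ T₂ = 316 K, P₂ = 154 kPa.
W = 0 (no volume change).
ΔU = nCvΔT = 1.62×20.8×(316−508) = -6460 J.
Q = ΔU = -6460 J.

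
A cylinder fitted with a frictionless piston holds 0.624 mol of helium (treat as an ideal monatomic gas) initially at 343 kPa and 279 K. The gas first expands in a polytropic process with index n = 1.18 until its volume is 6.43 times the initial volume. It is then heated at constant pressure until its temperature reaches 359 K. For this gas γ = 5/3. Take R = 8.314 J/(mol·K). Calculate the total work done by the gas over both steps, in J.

3120 J

V₁ = nRT₁/P₁ = 0.624×8.314×279/343 = 4.22 L.
Step 1 — Polytropic n=1.18: T₂ = T₁(V₁/V₂)^(n−1) = 279×(0.156)^0.18 = 200 K; P₂ = P₁(V₁/V₂)^n = 38.2 kPa.
W = (P₁V₁−P₂V₂)/(n−1) = (343×4.22−38.2×27.1)/0.18 = 2290 J.
ΔU = nCvΔT = 0.624×12.5×(200−279) = -618 J.
Q = ΔU + W = 1670 J.
State after step 1: P = 38.2 kPa, V = 27.1 L, T = 200 K.
Step 2 — Isobaric: P stays 38.2 kPa; V/T = const ⇒ T₂ = 359 K, V₂ = 48.8 L.
W = PΔV = 38.2×(48.8−27.1) kPa·L = 827 J.
ΔU = nCvΔT = 0.624×12.5×(359−200) = 1240 J.
Q = ΔU + W = nCpΔT = 2070 J.
Net over both steps: W = 3120 J, Q = 3740 J, ΔU = 623 J.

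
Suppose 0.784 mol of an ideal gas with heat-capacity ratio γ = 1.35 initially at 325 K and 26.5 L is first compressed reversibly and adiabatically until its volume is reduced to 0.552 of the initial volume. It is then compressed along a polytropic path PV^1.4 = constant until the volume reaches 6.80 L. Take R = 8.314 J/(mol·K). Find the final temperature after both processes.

544 K

P₁ = nRT₁/V₁ = 0.784×8.314×325/26.5 = 79.9 kPa.
Step 1 — Adiabatic: TV^(γ−1) = const ⇒ T₂ = 325×(1.81)^0.350 = 400 K; PV^γ = const ⇒ P₂ = 178 kPa.
ΔU = nCvΔT = 0.784×23.8×(400−325) = 1400 J.
Q = 0 for an adiabatic process, so W = −ΔU = -1400 J.
State after step 1: P = 178 kPa, V = 14.6 L, T = 400 K.
Step 2 — Polytropic n=1.4: T₂ = T₁(V₁/V₂)^(n−1) = 400×(2.15)^0.40 = 544 K; P₂ = P₁(V₁/V₂)^n = 521 kPa.
W = (P₁V₁−P₂V₂)/(n−1) = (178×14.6−521×6.80)/0.40 = -2340 J.
ΔU = nCvΔT = 0.784×23.8×(544−400) = 2670 J.
Q = ΔU + W = 334 J.
Net over both steps: W = -3740 J, Q = 334 J, ΔU = 4070 J.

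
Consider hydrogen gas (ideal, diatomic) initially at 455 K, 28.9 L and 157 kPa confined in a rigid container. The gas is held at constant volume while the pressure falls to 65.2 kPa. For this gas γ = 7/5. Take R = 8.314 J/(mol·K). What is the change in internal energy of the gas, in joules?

n = P₁V₁/(RT₁) = 157×28.9/(8.314×455) = 1.20 mol.
Isochoric: V stays 28.9 L; P/T = const ⇒ T₂ = 189 K, P₂ = 65.2 kPa.
For an ideal gas ΔU = nCvΔT with Cv = (5/2)R = 20.8 J/(mol·K).
ΔU = 1.20×20.8×(189−455) = -6630 J.

-6630 J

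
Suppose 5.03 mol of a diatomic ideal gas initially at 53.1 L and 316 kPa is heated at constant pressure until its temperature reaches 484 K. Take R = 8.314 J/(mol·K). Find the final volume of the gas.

T₁ = P₁V₁/(nR) = 316×53.1/(5.03×8.314) = 401 K.
Isobaric: P stays 316 kPa; V/T = const ⇒ T₂ = 484 K, V₂ = 64.1 L.

64.1 L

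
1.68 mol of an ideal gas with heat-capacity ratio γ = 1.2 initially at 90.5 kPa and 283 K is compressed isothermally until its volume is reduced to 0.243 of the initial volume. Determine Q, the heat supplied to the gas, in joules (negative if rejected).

V₁ = nRT₁/P₁ = 1.68×8.314×283/90.5 = 43.7 L.
Isothermal: T stays 283 K; PV = const ⇒ V₂ = 10.6 L, P₂ = 372 kPa.
ΔU = 0 (ideal gas, T constant).
W = nRT ln(V₂/V₁) = 1.68×8.314×283×ln(0.243) = -5590 J.
Q = ΔU + W = -5590 J.

-5590 J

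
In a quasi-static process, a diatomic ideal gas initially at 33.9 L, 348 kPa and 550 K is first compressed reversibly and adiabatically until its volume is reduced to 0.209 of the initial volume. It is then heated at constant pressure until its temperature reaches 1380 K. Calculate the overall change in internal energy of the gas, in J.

n = P₁V₁/(RT₁) = 348×33.9/(8.314×550) = 2.58 mol.
Step 1 — Adiabatic: TV^(γ−1) = const ⇒ T₂ = 550×(4.78)^0.400 = 1030 K; PV^γ = const ⇒ P₂ = 3110 kPa.
ΔU = nCvΔT = 2.58×20.8×(1030−550) = 25700 J.
Q = 0 for an adiabatic process, so W = −ΔU = -25700 J.
State after step 1: P = 3110 kPa, V = 7.09 L, T = 1030 K.
Step 2 — Isobaric: P stays 3110 kPa; V/T = const ⇒ T₂ = 1380 K, V₂ = 9.50 L.
W = PΔV = 3110×(9.50−7.09) kPa·L = 7530 J.
ΔU = nCvΔT = 2.58×20.8×(1380−1030) = 18800 J.
Q = ΔU + W = nCpΔT = 26400 J.
Net over both steps: W = -18100 J, Q = 26400 J, ΔU = 44500 J.

44500 J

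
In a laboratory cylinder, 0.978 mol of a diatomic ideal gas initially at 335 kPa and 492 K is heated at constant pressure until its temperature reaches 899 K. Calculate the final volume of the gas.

21.8 L

V₁ = nRT₁/P₁ = 0.978×8.314×492/335 = 11.9 L.
Isobaric: P stays 335 kPa; V/T = const ⇒ T₂ = 899 K, V₂ = 21.8 L.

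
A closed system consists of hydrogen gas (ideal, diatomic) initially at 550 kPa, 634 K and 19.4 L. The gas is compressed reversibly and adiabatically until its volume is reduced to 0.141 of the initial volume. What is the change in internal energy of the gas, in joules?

31700 J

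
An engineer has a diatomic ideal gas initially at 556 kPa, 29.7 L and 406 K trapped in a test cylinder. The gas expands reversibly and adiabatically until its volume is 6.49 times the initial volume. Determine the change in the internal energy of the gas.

n = P₁V₁/(RT₁) = 556×29.7/(8.314×406) = 4.89 mol.
Adiabatic: TV^(γ−1) = const ⇒ T₂ = 406×(0.154)^0.400 = 192 K; PV^γ = const ⇒ P₂ = 40.5 kPa.
For an ideal gas ΔU = nCvΔT with Cv = (5/2)R = 20.8 J/(mol·K).
ΔU = 4.89×20.8×(192−406) = -21700 J.

-21700 J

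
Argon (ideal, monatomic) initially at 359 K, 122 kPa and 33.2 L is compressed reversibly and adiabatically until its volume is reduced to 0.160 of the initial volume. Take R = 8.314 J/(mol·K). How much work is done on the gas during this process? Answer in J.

n = P₁V₁/(RT₁) = 122×33.2/(8.314×359) = 1.36 mol.
Adiabatic: TV^(γ−1) = const ⇒ T₂ = 359×(6.25)^0.667 = 1220 K; PV^γ = const ⇒ P₂ = 2590 kPa.
ΔU = nCvΔT = 1.36×12.5×(1220−359) = 14500 J.
Q = 0 for an adiabatic process, so W = −ΔU = -14500 J.
Work done on the gas = −W_by = 14500 J.

14500 J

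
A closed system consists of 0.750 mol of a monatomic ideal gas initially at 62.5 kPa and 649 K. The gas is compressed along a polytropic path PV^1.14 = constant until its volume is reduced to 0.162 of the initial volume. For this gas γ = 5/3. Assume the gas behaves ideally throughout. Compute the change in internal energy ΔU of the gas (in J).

1760 J

V₁ = nRT₁/P₁ = 0.750×8.314×649/62.5 = 64.7 L.
Polytropic n=1.14: T₂ = T₁(V₁/V₂)^(n−1) = 649×(6.17)^0.14 = 837 K; P₂ = P₁(V₁/V₂)^n = 498 kPa.
For an ideal gas ΔU = nCvΔT with Cv = (3/2)R = 12.5 J/(mol·K).
ΔU = 0.750×12.5×(837−649) = 1760 J.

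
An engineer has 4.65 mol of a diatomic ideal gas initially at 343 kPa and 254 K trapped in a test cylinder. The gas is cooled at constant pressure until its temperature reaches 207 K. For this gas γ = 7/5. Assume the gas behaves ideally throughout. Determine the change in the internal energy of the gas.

-4540 J

V₁ = nRT₁/P₁ = 4.65×8.314×254/343 = 28.6 L.
Isobaric: P stays 343 kPa; V/T = const ⇒ T₂ = 207 K, V₂ = 23.3 L.
For an ideal gas ΔU = nCvΔT with Cv = (5/2)R = 20.8 J/(mol·K).
ΔU = 4.65×20.8×(207−254) = -4540 J.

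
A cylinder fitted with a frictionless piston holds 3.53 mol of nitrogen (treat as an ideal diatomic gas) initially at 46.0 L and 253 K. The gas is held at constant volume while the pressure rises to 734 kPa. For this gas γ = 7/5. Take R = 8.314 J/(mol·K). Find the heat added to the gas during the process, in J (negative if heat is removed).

P₁ = nRT₁/V₁ = 3.53×8.314×253/46.0 = 161 kPa.
Isochoric: V stays 46.0 L; P/T = const ⇒ T₂ = 1150 K, P₂ = 734 kPa.
W = 0 (no volume change).
ΔU = nCvΔT = 3.53×20.8×(1150−253) = 65800 J.
Q = ΔU = 65800 J.

65800 J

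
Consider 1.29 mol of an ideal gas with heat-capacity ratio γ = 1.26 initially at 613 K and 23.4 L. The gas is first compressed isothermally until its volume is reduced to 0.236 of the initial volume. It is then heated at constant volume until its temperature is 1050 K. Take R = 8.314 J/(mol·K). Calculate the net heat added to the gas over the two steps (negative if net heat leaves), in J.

8530 J

P₁ = nRT₁/V₁ = 1.29×8.314×613/23.4 = 281 kPa.
Step 1 — Isothermal: T stays 613 K; PV = const ⇒ V₂ = 5.52 L, P₂ = 1190 kPa.
ΔU = 0 (ideal gas, T constant).
W = nRT ln(V₂/V₁) = 1.29×8.314×613×ln(0.236) = -9490 J.
Q = ΔU + W = -9490 J.
State after step 1: P = 1190 kPa, V = 5.52 L, T = 613 K.
Step 2 — Isochoric: V stays 5.52 L; P/T = const ⇒ T₂ = 1050 K, P₂ = 2040 kPa.
W = 0 (no volume change).
ΔU = nCvΔT = 1.29×32.0×(1050−613) = 18000 J.
Q = ΔU = 18000 J.
Net over both steps: W = -9490 J, Q = 8530 J, ΔU = 18000 J.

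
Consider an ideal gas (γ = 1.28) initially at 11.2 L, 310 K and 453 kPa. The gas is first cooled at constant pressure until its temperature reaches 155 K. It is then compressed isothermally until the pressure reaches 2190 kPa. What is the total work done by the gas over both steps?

n = P₁V₁/(RT₁) = 453×11.2/(8.314×310) = 1.97 mol.
Step 1 — Isobaric: P stays 453 kPa; V/T = const ⇒ T₂ = 155 K, V₂ = 5.60 L.
W = PΔV = 453×(5.60−11.2) kPa·L = -2540 J.
ΔU = nCvΔT = 1.97×29.7×(155−310) = -9060 J.
Q = ΔU + W = nCpΔT = -11600 J.
State after step 1: P = 453 kPa, V = 5.60 L, T = 155 K.
Step 2 — Isothermal: T stays 155 K; PV = const ⇒ V₂ = 1.16 L, P₂ = 2190 kPa.
ΔU = 0 (ideal gas, T constant).
W = nRT ln(V₂/V₁) = 1.97×8.314×155×ln(0.207) = -4000 J.
Q = ΔU + W = -4000 J.
Net over both steps: W = -6530 J, Q = -15600 J, ΔU = -9060 J.

-6530 J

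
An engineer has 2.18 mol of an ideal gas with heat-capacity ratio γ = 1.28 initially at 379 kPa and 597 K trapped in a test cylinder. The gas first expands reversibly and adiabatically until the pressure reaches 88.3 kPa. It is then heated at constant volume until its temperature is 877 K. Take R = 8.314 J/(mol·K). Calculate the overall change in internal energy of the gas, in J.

18100 J

V₁ = nRT₁/P₁ = 2.18×8.314×597/379 = 28.5 L.
Step 1 — Adiabatic: T₂/T₁ = (P₂/P₁)^((γ−1)/γ) ⇒ T₂ = 597×(0.233)^0.219 = 434 K; V₂ = 89.1 L.
ΔU = nCvΔT = 2.18×29.7×(434−597) = -10500 J.
Q = 0 for an adiabatic process, so W = −ΔU = 10500 J.
State after step 1: P = 88.3 kPa, V = 89.1 L, T = 434 K.
Step 2 — Isochoric: V stays 89.1 L; P/T = const ⇒ T₂ = 877 K, P₂ = 178 kPa.
W = 0 (no volume change).
ΔU = nCvΔT = 2.18×29.7×(877−434) = 28700 J.
Q = ΔU = 28700 J.
Net over both steps: W = 10500 J, Q = 28700 J, ΔU = 18100 J.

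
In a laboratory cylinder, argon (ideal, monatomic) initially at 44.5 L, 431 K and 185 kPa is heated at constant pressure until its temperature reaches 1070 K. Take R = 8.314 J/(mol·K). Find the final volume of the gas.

Isobaric: P stays 185 kPa; V/T = const ⇒ T₂ = 1070 K, V₂ = 110 L.

110 L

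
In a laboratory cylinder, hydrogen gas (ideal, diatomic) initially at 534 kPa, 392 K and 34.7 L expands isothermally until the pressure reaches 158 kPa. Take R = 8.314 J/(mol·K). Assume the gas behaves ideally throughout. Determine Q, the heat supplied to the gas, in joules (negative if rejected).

22600 J

n = P₁V₁/(RT₁) = 534×34.7/(8.314×392) = 5.69 mol.
Isothermal: T stays 392 K; PV = const ⇒ V₂ = 117 L, P₂ = 158 kPa.
ΔU = 0 (ideal gas, T constant).
W = nRT ln(V₂/V₁) = 5.69×8.314×392×ln(3.38) = 22600 J.
Q = ΔU + W = 22600 J.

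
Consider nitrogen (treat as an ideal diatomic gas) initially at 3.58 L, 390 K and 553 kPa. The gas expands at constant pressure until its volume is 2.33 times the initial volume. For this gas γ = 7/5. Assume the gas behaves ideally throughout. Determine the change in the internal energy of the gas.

n = P₁V₁/(RT₁) = 553×3.58/(8.314×390) = 0.611 mol.
Isobaric: P stays 553 kPa; V/T = const ⇒ T₂ = 909 K, V₂ = 8.34 L.
For an ideal gas ΔU = nCvΔT with Cv = (5/2)R = 20.8 J/(mol·K).
ΔU = 0.611×20.8×(909−390) = 6580 J.

6580 J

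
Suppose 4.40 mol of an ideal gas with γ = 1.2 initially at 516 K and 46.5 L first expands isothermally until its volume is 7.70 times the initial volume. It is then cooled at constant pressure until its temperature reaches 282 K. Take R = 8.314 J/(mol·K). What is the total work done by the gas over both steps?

30000 J

P₁ = nRT₁/V₁ = 4.40×8.314×516/46.5 = 406 kPa.
Step 1 — Isothermal: T stays 516 K; PV = const ⇒ V₂ = 358 L, P₂ = 52.7 kPa.
ΔU = 0 (ideal gas, T constant).
W = nRT ln(V₂/V₁) = 4.40×8.314×516×ln(7.70) = 38500 J.
Q = ΔU + W = 38500 J.
State after step 1: P = 52.7 kPa, V = 358 L, T = 516 K.
Step 2 — Isobaric: P stays 52.7 kPa; V/T = const ⇒ T₂ = 282 K, V₂ = 196 L.
W = PΔV = 52.7×(196−358) kPa·L = -8560 J.
ΔU = nCvΔT = 4.40×41.6×(282−516) = -42800 J.
Q = ΔU + W = nCpΔT = -51400 J.
Net over both steps: W = 30000 J, Q = -12800 J, ΔU = -42800 J.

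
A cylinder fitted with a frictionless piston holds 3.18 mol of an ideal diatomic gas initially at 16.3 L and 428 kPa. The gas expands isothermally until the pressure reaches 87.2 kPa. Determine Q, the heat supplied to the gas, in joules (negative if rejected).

T₁ = P₁V₁/(nR) = 428×16.3/(3.18×8.314) = 264 K.
Isothermal: T stays 264 K; PV = const ⇒ V₂ = 80.0 L, P₂ = 87.2 kPa.
ΔU = 0 (ideal gas, T constant).
W = nRT ln(V₂/V₁) = 3.18×8.314×264×ln(4.91) = 11100 J.
Q = ΔU + W = 11100 J.

11100 J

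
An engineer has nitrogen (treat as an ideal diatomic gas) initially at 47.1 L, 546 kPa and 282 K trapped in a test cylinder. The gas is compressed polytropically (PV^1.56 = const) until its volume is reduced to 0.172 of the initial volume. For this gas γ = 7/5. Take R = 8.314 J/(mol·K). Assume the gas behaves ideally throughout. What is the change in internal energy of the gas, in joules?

108000 J

n = P₁V₁/(RT₁) = 546×47.1/(8.314×282) = 11.0 mol.
Polytropic n=1.56: T₂ = T₁(V₁/V₂)^(n−1) = 282×(5.81)^0.56 = 756 K; P₂ = P₁(V₁/V₂)^n = 8510 kPa.
For an ideal gas ΔU = nCvΔT with Cv = (5/2)R = 20.8 J/(mol·K).
ΔU = 11.0×20.8×(756−282) = 108000 J.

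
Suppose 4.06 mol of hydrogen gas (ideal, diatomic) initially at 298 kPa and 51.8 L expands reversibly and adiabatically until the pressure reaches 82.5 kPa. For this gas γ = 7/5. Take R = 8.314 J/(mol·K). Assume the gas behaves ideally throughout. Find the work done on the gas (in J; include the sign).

-11900 J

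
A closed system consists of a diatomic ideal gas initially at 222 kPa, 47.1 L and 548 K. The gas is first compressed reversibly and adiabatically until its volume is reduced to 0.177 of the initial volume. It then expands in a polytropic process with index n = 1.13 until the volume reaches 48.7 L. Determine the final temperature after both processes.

871 K

n = P₁V₁/(RT₁) = 222×47.1/(8.314×548) = 2.30 mol.
Step 1 — Adiabatic: TV^(γ−1) = const ⇒ T₂ = 548×(5.65)^0.400 = 1100 K; PV^γ = const ⇒ P₂ = 2510 kPa.
ΔU = nCvΔT = 2.30×20.8×(1100−548) = 26100 J.
Q = 0 for an adiabatic process, so W = −ΔU = -26100 J.
State after step 1: P = 2510 kPa, V = 8.34 L, T = 1100 K.
Step 2 — Polytropic n=1.13: T₂ = T₁(V₁/V₂)^(n−1) = 1100×(0.171)^0.13 = 871 K; P₂ = P₁(V₁/V₂)^n = 341 kPa.
W = (P₁V₁−P₂V₂)/(n−1) = (2510×8.34−341×48.7)/0.13 = 33000 J.
ΔU = nCvΔT = 2.30×20.8×(871−1100) = -10700 J.
Q = ΔU + W = 22300 J.
Net over both steps: W = 6850 J, Q = 22300 J, ΔU = 15400 J.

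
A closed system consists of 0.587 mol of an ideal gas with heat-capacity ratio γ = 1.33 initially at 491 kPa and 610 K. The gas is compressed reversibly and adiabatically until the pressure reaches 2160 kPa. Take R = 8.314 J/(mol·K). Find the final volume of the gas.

V₁ = nRT₁/P₁ = 0.587×8.314×610/491 = 6.06 L.
Adiabatic: T₂/T₁ = (P₂/P₁)^((γ−1)/γ) ⇒ T₂ = 610×(4.40)^0.248 = 881 K; V₂ = 1.99 L.

1.99 L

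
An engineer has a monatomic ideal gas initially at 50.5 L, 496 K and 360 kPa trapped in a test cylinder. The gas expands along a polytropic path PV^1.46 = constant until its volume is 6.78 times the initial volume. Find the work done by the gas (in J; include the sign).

n = P₁V₁/(RT₁) = 360×50.5/(8.314×496) = 4.41 mol.
Polytropic n=1.46: T₂ = T₁(V₁/V₂)^(n−1) = 496×(0.147)^0.46 = 206 K; P₂ = P₁(V₁/V₂)^n = 22.0 kPa.
W = (P₁V₁−P₂V₂)/(n−1) = (360×50.5−22.0×342)/0.46 = 23100 J.

23100 J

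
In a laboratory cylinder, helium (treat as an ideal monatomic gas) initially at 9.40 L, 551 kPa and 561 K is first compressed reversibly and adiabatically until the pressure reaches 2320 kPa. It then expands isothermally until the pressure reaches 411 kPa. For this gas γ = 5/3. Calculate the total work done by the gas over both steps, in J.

9890 J

n = P₁V₁/(RT₁) = 551×9.40/(8.314×561) = 1.11 mol.
Step 1 — Adiabatic: T₂/T₁ = (P₂/P₁)^((γ−1)/γ) ⇒ T₂ = 561×(4.21)^0.400 = 997 K; V₂ = 3.97 L.
ΔU = nCvΔT = 1.11×12.5×(997−561) = 6040 J.
Q = 0 for an adiabatic process, so W = −ΔU = -6040 J.
State after step 1: P = 2320 kPa, V = 3.97 L, T = 997 K.
Step 2 — Isothermal: T stays 997 K; PV = const ⇒ V₂ = 22.4 L, P₂ = 411 kPa.
ΔU = 0 (ideal gas, T constant).
W = nRT ln(V₂/V₁) = 1.11×8.314×997×ln(5.64) = 15900 J.
Q = ΔU + W = 15900 J.
Net over both steps: W = 9890 J, Q = 15900 J, ΔU = 6040 J.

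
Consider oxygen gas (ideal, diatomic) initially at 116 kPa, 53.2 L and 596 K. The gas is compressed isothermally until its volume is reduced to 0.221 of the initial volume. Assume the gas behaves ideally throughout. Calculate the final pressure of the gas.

525 kPa

Isothermal: T stays 596 K; PV = const ⇒ V₂ = 11.8 L, P₂ = 525 kPa.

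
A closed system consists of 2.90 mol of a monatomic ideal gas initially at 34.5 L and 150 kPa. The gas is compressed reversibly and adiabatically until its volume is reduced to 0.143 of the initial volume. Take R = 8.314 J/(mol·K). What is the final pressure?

T₁ = P₁V₁/(nR) = 150×34.5/(2.90×8.314) = 215 K.
Adiabatic: TV^(γ−1) = const ⇒ T₂ = 215×(6.99)^0.667 = 785 K; PV^γ = const ⇒ P₂ = 3840 kPa.

3840 kPa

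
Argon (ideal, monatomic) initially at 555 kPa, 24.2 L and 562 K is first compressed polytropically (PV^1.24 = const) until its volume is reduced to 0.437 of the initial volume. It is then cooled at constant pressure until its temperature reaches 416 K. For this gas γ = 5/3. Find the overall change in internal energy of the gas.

-5230 J

n = P₁V₁/(RT₁) = 555×24.2/(8.314×562) = 2.87 mol.
Step 1 — Polytropic n=1.24: T₂ = T₁(V₁/V₂)^(n−1) = 562×(2.29)^0.24 = 686 K; P₂ = P₁(V₁/V₂)^n = 1550 kPa.
W = (P₁V₁−P₂V₂)/(n−1) = (555×24.2−1550×10.6)/0.24 = -12300 J.
ΔU = nCvΔT = 2.87×12.5×(686−562) = 4430 J.
Q = ΔU + W = -7870 J.
State after step 1: P = 1550 kPa, V = 10.6 L, T = 686 K.
Step 2 — Isobaric: P stays 1550 kPa; V/T = const ⇒ T₂ = 416 K, V₂ = 6.42 L.
W = PΔV = 1550×(6.42−10.6) kPa·L = -6440 J.
ΔU = nCvΔT = 2.87×12.5×(416−686) = -9660 J.
Q = ΔU + W = nCpΔT = -16100 J.
Net over both steps: W = -18700 J, Q = -24000 J, ΔU = -5230 J.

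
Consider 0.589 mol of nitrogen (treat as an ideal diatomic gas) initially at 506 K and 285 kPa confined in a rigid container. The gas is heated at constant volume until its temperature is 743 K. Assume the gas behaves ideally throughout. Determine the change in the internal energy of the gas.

2900 J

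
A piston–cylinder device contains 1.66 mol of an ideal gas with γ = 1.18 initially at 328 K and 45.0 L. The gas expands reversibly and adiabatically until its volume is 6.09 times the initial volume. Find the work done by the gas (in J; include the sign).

P₁ = nRT₁/V₁ = 1.66×8.314×328/45.0 = 101 kPa.
Adiabatic: TV^(γ−1) = const ⇒ T₂ = 328×(0.164)^0.180 = 237 K; PV^γ = const ⇒ P₂ = 11.9 kPa.
ΔU = nCvΔT = 1.66×46.2×(237−328) = -6980 J.
Q = 0 for an adiabatic process, so W = −ΔU = 6980 J.

6980 J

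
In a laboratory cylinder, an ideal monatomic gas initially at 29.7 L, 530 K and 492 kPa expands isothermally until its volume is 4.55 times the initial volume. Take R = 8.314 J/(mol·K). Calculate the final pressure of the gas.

108 kPa

Isothermal: T stays 530 K; PV = const ⇒ V₂ = 135 L, P₂ = 108 kPa.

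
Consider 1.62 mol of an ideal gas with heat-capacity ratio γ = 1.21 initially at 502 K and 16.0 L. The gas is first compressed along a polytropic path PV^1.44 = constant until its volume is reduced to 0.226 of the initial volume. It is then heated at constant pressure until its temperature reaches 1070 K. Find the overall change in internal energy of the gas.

36400 J

P₁ = nRT₁/V₁ = 1.62×8.314×502/16.0 = 423 kPa.
Step 1 — Polytropic n=1.44: T₂ = T₁(V₁/V₂)^(n−1) = 502×(4.42)^0.44 = 966 K; P₂ = P₁(V₁/V₂)^n = 3600 kPa.
W = (P₁V₁−P₂V₂)/(n−1) = (423×16.0−3600×3.62)/0.44 = -14200 J.
ΔU = nCvΔT = 1.62×39.6×(966−502) = 29700 J.
Q = ΔU + W = 15500 J.
State after step 1: P = 3600 kPa, V = 3.62 L, T = 966 K.
Step 2 — Isobaric: P stays 3600 kPa; V/T = const ⇒ T₂ = 1070 K, V₂ = 4.01 L.
W = PΔV = 3600×(4.01−3.62) kPa·L = 1400 J.
ΔU = nCvΔT = 1.62×39.6×(1070−966) = 6680 J.
Q = ΔU + W = nCpΔT = 8080 J.
Net over both steps: W = -12800 J, Q = 23600 J, ΔU = 36400 J.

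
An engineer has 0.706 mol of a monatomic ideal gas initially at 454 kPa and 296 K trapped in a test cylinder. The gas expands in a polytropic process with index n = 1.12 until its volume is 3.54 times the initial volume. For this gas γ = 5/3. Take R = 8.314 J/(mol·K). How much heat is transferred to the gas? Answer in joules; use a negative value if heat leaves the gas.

V₁ = nRT₁/P₁ = 0.706×8.314×296/454 = 3.83 L.
Polytropic n=1.12: T₂ = T₁(V₁/V₂)^(n−1) = 296×(0.282)^0.12 = 254 K; P₂ = P₁(V₁/V₂)^n = 110 kPa.
W = (P₁V₁−P₂V₂)/(n−1) = (454×3.83−110×13.5)/0.12 = 2040 J.
ΔU = nCvΔT = 0.706×12.5×(254−296) = -367 J.
Q = ΔU + W = 1670 J.

1670 J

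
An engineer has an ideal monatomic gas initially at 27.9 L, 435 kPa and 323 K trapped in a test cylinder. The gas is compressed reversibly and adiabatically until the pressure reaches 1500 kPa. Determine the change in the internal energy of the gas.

11700 J

n = P₁V₁/(RT₁) = 435×27.9/(8.314×323) = 4.52 mol.
Adiabatic: T₂/T₁ = (P₂/P₁)^((γ−1)/γ) ⇒ T₂ = 323×(3.45)^0.400 = 530 K; V₂ = 13.3 L.
For an ideal gas ΔU = nCvΔT with Cv = (3/2)R = 12.5 J/(mol·K).
ΔU = 4.52×12.5×(530−323) = 11700 J.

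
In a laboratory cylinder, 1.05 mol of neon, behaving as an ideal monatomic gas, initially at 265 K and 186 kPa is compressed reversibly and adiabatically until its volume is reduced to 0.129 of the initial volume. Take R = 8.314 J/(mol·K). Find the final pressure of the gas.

V₁ = nRT₁/P₁ = 1.05×8.314×265/186 = 12.4 L.
Adiabatic: TV^(γ−1) = const ⇒ T₂ = 265×(7.75)^0.667 = 1040 K; PV^γ = const ⇒ P₂ = 5650 kPa.

5650 kPa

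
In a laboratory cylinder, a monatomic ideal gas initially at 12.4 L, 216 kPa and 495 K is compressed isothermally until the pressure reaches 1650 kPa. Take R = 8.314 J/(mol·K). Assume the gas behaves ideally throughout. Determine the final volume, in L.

1.62 L

Isothermal: T stays 495 K; PV = const ⇒ V₂ = 1.62 L, P₂ = 1650 kPa.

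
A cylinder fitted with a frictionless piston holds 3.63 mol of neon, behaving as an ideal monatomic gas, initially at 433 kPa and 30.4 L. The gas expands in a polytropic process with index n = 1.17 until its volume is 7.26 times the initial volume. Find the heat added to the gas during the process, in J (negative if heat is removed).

16500 J

T₁ = P₁V₁/(nR) = 433×30.4/(3.63×8.314) = 436 K.
Polytropic n=1.17: T₂ = T₁(V₁/V₂)^(n−1) = 436×(0.138)^0.17 = 311 K; P₂ = P₁(V₁/V₂)^n = 42.6 kPa.
W = (P₁V₁−P₂V₂)/(n−1) = (433×30.4−42.6×221)/0.17 = 22200 J.
ΔU = nCvΔT = 3.63×12.5×(311−436) = -5650 J.
Q = ΔU + W = 16500 J.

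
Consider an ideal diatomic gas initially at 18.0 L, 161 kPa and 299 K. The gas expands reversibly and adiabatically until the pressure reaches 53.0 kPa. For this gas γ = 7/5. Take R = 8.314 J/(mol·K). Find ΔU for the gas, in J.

-1970 J

n = P₁V₁/(RT₁) = 161×18.0/(8.314×299) = 1.17 mol.
Adiabatic: T₂/T₁ = (P₂/P₁)^((γ−1)/γ) ⇒ T₂ = 299×(0.329)^0.286 = 218 K; V₂ = 39.8 L.
For an ideal gas ΔU = nCvΔT with Cv = (5/2)R = 20.8 J/(mol·K).
ΔU = 1.17×20.8×(218−299) = -1970 J.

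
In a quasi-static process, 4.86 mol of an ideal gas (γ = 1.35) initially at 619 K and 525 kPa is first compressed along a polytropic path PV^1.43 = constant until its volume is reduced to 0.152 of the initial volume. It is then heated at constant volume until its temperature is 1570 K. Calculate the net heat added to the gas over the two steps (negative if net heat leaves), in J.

V₁ = nRT₁/P₁ = 4.86×8.314×619/525 = 47.6 L.
Step 1 — Polytropic n=1.43: T₂ = T₁(V₁/V₂)^(n−1) = 619×(6.58)^0.43 = 1390 K; P₂ = P₁(V₁/V₂)^n = 7760 kPa.
W = (P₁V₁−P₂V₂)/(n−1) = (525×47.6−7760×7.24)/0.43 = -72600 J.
ΔU = nCvΔT = 4.86×23.8×(1390−619) = 89200 J.
Q = ΔU + W = 16600 J.
State after step 1: P = 7760 kPa, V = 7.24 L, T = 1390 K.
Step 2 — Isochoric: V stays 7.24 L; P/T = const ⇒ T₂ = 1570 K, P₂ = 8760 kPa.
W = 0 (no volume change).
ΔU = nCvΔT = 4.86×23.8×(1570−1390) = 20600 J.
Q = ΔU = 20600 J.
Net over both steps: W = -72600 J, Q = 37200 J, ΔU = 110000 J.

37200 J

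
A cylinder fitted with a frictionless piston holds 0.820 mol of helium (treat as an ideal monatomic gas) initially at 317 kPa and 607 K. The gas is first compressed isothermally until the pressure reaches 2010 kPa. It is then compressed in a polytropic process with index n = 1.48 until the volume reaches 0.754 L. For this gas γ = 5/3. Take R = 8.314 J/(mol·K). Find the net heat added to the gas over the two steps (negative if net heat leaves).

-9140 J

V₁ = nRT₁/P₁ = 0.820×8.314×607/317 = 13.1 L.
Step 1 — Isothermal: T stays 607 K; PV = const ⇒ V₂ = 2.06 L, P₂ = 2010 kPa.
ΔU = 0 (ideal gas, T constant).
W = nRT ln(V₂/V₁) = 0.820×8.314×607×ln(0.158) = -7640 J.
Q = ΔU + W = -7640 J.
State after step 1: P = 2010 kPa, V = 2.06 L, T = 607 K.
Step 2 — Polytropic n=1.48: T₂ = T₁(V₁/V₂)^(n−1) = 607×(2.73)^0.48 = 983 K; P₂ = P₁(V₁/V₂)^n = 8890 kPa.
W = (P₁V₁−P₂V₂)/(n−1) = (2010×2.06−8890×0.754)/0.48 = -5340 J.
ΔU = nCvΔT = 0.820×12.5×(983−607) = 3850 J.
Q = ΔU + W = -1500 J.
Net over both steps: W = -13000 J, Q = -9140 J, ΔU = 3850 J.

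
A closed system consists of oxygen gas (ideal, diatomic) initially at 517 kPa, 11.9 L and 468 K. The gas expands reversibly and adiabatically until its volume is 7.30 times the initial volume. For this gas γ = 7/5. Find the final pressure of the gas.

Adiabatic: TV^(γ−1) = const ⇒ T₂ = 468×(0.137)^0.400 = 211 K; PV^γ = const ⇒ P₂ = 32.0 kPa.

32.0 kPa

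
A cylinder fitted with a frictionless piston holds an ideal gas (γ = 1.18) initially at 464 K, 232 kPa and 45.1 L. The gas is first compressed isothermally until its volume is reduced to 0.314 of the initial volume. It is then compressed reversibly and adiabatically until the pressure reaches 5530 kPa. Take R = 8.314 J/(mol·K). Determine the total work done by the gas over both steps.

-33000 J

n = P₁V₁/(RT₁) = 232×45.1/(8.314×464) = 2.71 mol.
Step 1 — Isothermal: T stays 464 K; PV = const ⇒ V₂ = 14.2 L, P₂ = 739 kPa.
ΔU = 0 (ideal gas, T constant).
W = nRT ln(V₂/V₁) = 2.71×8.314×464×ln(0.314) = -12100 J.
Q = ΔU + W = -12100 J.
State after step 1: P = 739 kPa, V = 14.2 L, T = 464 K.
Step 2 — Adiabatic: T₂/T₁ = (P₂/P₁)^((γ−1)/γ) ⇒ T₂ = 464×(7.48)^0.153 = 631 K; V₂ = 2.57 L.
ΔU = nCvΔT = 2.71×46.2×(631−464) = 20900 J.
Q = 0 for an adiabatic process, so W = −ΔU = -20900 J.
Net over both steps: W = -33000 J, Q = -12100 J, ΔU = 20900 J.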